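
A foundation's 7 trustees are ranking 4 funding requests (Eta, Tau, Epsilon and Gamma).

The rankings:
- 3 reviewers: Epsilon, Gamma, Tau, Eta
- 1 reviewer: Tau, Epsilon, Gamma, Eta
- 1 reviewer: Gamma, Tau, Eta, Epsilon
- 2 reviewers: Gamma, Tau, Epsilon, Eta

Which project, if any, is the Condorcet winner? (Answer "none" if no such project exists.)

none

Pairwise majorities:
Eta vs Tau: Tau, 7–0.
Eta vs Epsilon: Epsilon wins 6–1.
Eta vs Gamma: 0 to 7, Gamma.
Tau vs Epsilon: Tau preferred on 1+1+2 = 4 ballots; Tau wins 4–3.
Tau vs Gamma: Tau is ranked higher on 1 ballot, Gamma on 6. Gamma wins 6–1.
Epsilon vs Gamma: Epsilon wins 4–3.
Each project drops at least one matchup (Eta loses to Tau; Tau loses to Gamma; Epsilon loses to Tau; Gamma loses to Epsilon); the cycle Tau → Epsilon → Gamma → Tau rules out a Condorcet winner.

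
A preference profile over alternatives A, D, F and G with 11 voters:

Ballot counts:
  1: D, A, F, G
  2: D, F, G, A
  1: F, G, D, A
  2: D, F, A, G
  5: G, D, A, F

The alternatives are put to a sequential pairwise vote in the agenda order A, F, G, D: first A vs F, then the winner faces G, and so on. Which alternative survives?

G

Round 1: A vs F — 6–5, A advances.
Round 2: A vs G — 3–8, G advances.
Round 3: G vs D — 6–5, G advances.
G survives the agenda.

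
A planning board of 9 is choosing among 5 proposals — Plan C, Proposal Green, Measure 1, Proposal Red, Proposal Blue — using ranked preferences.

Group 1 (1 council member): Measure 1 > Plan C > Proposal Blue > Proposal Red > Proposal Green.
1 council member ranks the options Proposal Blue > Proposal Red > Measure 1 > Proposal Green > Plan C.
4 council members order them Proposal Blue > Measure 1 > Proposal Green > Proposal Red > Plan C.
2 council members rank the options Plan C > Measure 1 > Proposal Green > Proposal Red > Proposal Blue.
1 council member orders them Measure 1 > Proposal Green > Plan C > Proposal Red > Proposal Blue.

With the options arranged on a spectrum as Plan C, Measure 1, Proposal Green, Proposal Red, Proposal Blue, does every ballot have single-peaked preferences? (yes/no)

no

Axis positions: Plan C=1, Measure 1=2, Proposal Green=3, Proposal Red=4, Proposal Blue=5.
Group 1: ranking walks positions 2-1-5-4-3; Proposal Blue is ranked above Proposal Green even though Proposal Green lies between Proposal Blue and the peak Measure 1 on the axis — preferences dip and rise again. Not single-peaked.
Group 2: ranking walks positions 5-4-2-3-1; Measure 1 is ranked above Proposal Green even though Proposal Green lies between Measure 1 and the peak Proposal Blue on the axis — preferences dip and rise again. Not single-peaked.
Group 3: ranking walks positions 5-2-3-4-1; Measure 1 is ranked above Proposal Red even though Proposal Red lies between Measure 1 and the peak Proposal Blue on the axis — preferences dip and rise again. Not single-peaked.
Group 4 (peak Plan C at position 1): ranking walks positions 1-2-3-4-5, expanding outward from the peak — single-peaked.
Group 5 (peak Measure 1 at position 2): ranking walks positions 2-3-1-4-5, expanding outward from the peak — single-peaked.
Group 1 violates single-peakedness, so the profile is not single-peaked on this axis.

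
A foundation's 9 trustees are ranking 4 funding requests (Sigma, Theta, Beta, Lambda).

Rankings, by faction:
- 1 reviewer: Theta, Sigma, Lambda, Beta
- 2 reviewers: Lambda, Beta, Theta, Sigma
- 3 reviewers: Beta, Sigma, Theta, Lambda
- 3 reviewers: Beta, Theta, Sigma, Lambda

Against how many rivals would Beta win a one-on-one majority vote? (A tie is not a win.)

Beta against each rival (9 reviewers):
Beta vs Sigma: Beta preferred on 2+3+3 = 8 ballots; Beta wins 8–1.
Beta vs Theta: Beta, 8–1.
Beta vs Lambda: 6 to 3, Beta.
Beta beats Sigma, Theta, Lambda — 3 pairwise wins.

3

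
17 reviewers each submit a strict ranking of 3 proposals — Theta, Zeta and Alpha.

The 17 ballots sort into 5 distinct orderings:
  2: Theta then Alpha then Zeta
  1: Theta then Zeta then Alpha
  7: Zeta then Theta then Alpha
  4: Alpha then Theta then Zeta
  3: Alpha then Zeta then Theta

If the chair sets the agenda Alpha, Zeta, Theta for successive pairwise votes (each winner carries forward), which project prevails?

Theta

Round 1: Alpha vs Zeta — 9–8, Alpha advances.
Round 2: Alpha vs Theta — 7–10, Theta advances.
The agenda winner is Theta.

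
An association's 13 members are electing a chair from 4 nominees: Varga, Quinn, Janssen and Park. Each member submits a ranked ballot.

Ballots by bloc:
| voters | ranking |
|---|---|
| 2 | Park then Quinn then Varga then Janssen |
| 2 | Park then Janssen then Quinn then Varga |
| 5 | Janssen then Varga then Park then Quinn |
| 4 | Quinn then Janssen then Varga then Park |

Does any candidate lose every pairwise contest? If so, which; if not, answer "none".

Pairwise majorities:
Varga–Quinn: Quinn 8–5.
Varga vs Janssen: 2 for Varga, 11 for Janssen — Janssen by 11–2.
Varga vs Park: Varga, 9–4.
Quinn vs Janssen: Janssen wins 7–6.
Quinn vs Park: Quinn preferred on 4 ballots; Park wins 9–4.
Janssen vs Park: Janssen, 9–4.
Every candidate wins at least one matchup (Varga beats Park; Quinn beats Varga; Janssen beats Varga; Park beats Quinn), so there is no Condorcet loser.

none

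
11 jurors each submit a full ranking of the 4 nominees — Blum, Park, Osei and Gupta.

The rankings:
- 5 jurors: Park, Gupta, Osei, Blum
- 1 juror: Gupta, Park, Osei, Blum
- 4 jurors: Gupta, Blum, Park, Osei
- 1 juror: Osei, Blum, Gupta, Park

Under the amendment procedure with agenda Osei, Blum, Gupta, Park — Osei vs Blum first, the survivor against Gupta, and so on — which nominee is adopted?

Gupta

Round 1: Osei vs Blum — 7–4, Osei advances.
Round 2: Osei vs Gupta — 1–10, Gupta advances.
Round 3: Gupta vs Park — 6–5, Gupta advances.
The agenda winner is Gupta.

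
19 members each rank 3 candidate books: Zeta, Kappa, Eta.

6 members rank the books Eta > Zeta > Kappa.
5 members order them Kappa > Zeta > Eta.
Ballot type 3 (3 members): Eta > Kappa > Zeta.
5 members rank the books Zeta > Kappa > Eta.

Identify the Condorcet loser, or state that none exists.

Head-to-head results (19 members):
Zeta vs Kappa: Zeta wins 11–8.
Zeta vs Eta: Zeta preferred on 5+5 = 10 ballots; Zeta wins 10–9.
Kappa vs Eta: Kappa preferred on 5+5 = 10 ballots; Kappa wins 10–9.
Only Eta has no wins; Eta is the Condorcet loser.

Eta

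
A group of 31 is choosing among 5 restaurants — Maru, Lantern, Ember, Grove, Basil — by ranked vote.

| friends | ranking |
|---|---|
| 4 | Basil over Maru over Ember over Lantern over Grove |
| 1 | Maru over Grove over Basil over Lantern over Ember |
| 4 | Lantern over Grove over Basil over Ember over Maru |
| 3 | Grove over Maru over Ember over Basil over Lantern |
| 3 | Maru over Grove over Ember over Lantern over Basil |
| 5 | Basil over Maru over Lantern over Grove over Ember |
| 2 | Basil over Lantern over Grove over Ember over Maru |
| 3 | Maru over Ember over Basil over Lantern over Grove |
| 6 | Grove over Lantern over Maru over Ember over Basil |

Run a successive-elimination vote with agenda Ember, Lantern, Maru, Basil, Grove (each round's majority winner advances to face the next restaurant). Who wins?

Round 1: Ember vs Lantern — 13–18, Lantern advances.
Round 2: Lantern vs Maru — 12–19, Maru advances.
Round 3: Maru vs Basil — 16–15, Maru advances.
Round 4: Maru vs Grove — 16–15, Maru advances.
Maru survives the agenda.

Maru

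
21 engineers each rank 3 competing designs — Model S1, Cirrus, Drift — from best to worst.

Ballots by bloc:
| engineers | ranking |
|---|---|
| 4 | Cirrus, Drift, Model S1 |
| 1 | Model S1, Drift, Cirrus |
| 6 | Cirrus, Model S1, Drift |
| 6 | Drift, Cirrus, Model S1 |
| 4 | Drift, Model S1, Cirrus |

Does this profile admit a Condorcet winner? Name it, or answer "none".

Drift

Check each pair by majority over 21 ballots:
Model S1 vs Cirrus: Cirrus, 16–5.
Model S1–Drift: Drift 14–7.
Cirrus–Drift: Drift 11–10.
Drift defeats every rival head-to-head and is the Condorcet winner.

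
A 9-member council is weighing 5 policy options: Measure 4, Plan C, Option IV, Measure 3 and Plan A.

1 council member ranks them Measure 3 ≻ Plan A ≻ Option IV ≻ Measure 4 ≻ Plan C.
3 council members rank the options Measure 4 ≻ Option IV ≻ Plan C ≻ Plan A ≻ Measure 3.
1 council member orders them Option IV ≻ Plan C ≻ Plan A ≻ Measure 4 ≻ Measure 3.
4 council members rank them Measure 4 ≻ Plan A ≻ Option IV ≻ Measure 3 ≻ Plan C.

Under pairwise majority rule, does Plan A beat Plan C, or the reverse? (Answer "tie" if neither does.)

Ballots ranking Plan A above Plan C: 1 + 4 = 5.
Ballots ranking Plan C above Plan A: 9 − 5 = 4.
Plan A wins the head-to-head 5–4.

Plan A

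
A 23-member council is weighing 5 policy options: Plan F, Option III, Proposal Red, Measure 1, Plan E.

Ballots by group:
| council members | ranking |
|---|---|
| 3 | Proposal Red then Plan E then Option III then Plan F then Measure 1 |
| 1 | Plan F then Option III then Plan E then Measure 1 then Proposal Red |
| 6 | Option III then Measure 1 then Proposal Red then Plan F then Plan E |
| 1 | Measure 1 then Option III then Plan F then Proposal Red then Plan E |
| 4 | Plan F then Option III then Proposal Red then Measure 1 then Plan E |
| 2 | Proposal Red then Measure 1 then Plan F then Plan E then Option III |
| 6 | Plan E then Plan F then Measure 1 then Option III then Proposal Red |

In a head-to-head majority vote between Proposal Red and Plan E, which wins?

Proposal Red

Ballots ranking Proposal Red above Plan E: 3 + 6 + 1 + 4 + 2 = 16.
Ballots ranking Plan E above Proposal Red: 23 − 16 = 7.
Proposal Red wins the head-to-head 16–7.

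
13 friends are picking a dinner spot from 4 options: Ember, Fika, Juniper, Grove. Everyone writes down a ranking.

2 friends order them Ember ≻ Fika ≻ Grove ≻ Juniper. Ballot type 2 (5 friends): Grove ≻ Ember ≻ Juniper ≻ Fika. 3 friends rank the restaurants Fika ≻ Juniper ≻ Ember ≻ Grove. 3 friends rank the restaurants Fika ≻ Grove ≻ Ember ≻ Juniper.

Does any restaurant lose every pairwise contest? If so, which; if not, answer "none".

Juniper

Pairwise majorities:
Ember vs Fika: Ember preferred on 2+5 = 7 ballots; Ember wins 7–6.
Ember vs Juniper: Ember preferred on 2+5+3 = 10 ballots; Ember wins 10–3.
Ember vs Grove: Ember preferred on 2+3 = 5 ballots; Grove wins 8–5.
Fika vs Juniper: Fika is ranked higher on 2+3+3 = 8 ballots, Juniper on 5. Fika wins 8–5.
Fika vs Grove: Fika is ranked higher on 2+3+3 = 8 ballots, Grove on 5. Fika wins 8–5.
Juniper vs Grove: Grove, 10–3.
Only Juniper has no wins; Juniper is the Condorcet loser.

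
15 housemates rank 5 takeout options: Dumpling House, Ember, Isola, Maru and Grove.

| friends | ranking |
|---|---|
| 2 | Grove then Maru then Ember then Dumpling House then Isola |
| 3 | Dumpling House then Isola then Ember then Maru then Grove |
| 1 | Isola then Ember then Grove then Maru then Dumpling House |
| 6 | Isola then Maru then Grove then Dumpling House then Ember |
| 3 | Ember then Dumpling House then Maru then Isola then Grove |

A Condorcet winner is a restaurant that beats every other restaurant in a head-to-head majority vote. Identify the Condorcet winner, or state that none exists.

none

Head-to-head results (15 friends):
Dumpling House vs Ember: 9 to 6, Dumpling House.
Dumpling House vs Isola: Dumpling House is ranked higher on 2+3+3 = 8 ballots, Isola on 7. Dumpling House wins 8–7.
Dumpling House vs Maru: Dumpling House preferred on 3+3 = 6 ballots; Maru wins 9–6.
Dumpling House vs Grove: 6 to 9, Grove.
Ember vs Isola: 2+3 = 5 for Ember, 10 for Isola — Isola by 10–5.
Ember vs Maru: 3+1+3 = 7 for Ember, 8 for Maru — Maru by 8–7.
Ember vs Grove: 3+1+3 = 7 for Ember, 8 for Grove — Grove by 8–7.
Isola vs Maru: Isola preferred on 3+1+6 = 10 ballots; Isola wins 10–5.
Isola vs Grove: 3+1+6+3 = 13 for Isola, 2 for Grove — Isola by 13–2.
Maru vs Grove: 12 to 3, Maru.
No restaurant is unbeaten: Dumpling House loses to Maru; Ember loses to Dumpling House; Isola loses to Dumpling House; Maru loses to Isola; Grove loses to Isola. In particular Dumpling House beats Isola beats Maru beats Dumpling House is a majority cycle — no Condorcet winner exists.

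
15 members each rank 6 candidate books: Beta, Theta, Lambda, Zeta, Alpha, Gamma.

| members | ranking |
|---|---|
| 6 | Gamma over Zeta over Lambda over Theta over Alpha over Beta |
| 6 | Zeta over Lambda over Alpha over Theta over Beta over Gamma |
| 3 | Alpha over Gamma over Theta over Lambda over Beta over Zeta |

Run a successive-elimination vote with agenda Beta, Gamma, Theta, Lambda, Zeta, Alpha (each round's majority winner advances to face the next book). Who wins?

Alpha

Round 1: Beta vs Gamma — 6–9, Gamma advances.
Round 2: Gamma vs Theta — 9–6, Gamma advances.
Round 3: Gamma vs Lambda — 9–6, Gamma advances.
Round 4: Gamma vs Zeta — 9–6, Gamma advances.
Round 5: Gamma vs Alpha — 6–9, Alpha advances.
The agenda winner is Alpha.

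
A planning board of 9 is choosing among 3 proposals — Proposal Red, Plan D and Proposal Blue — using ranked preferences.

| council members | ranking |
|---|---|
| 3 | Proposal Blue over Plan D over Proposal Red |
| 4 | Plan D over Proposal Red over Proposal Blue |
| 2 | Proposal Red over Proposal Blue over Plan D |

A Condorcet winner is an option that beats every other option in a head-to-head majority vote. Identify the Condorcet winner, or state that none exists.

none

Check each pair by majority over 9 ballots:
Proposal Red vs Plan D: Plan D, 7–2.
Proposal Red–Proposal Blue: Proposal Red 6–3.
Plan D vs Proposal Blue: Proposal Blue wins 5–4.
Every option loses at least once (Proposal Red loses to Plan D; Plan D loses to Proposal Blue; Proposal Blue loses to Proposal Red). The majority relation contains the cycle Proposal Red beats Proposal Blue beats Plan D beats Proposal Red, so there is no Condorcet winner.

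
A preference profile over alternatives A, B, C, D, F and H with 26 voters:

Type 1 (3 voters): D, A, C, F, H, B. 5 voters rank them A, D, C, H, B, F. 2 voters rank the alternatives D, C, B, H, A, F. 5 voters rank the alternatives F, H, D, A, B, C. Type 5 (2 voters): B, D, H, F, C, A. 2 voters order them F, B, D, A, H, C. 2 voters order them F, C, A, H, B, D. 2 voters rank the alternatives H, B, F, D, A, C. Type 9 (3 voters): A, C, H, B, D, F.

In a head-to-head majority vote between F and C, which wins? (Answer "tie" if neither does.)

Ballots ranking F above C: 5 + 2 + 2 + 2 + 2 = 13.
Ballots ranking C above F: 26 − 13 = 13.
13–13: the pair ties.

tie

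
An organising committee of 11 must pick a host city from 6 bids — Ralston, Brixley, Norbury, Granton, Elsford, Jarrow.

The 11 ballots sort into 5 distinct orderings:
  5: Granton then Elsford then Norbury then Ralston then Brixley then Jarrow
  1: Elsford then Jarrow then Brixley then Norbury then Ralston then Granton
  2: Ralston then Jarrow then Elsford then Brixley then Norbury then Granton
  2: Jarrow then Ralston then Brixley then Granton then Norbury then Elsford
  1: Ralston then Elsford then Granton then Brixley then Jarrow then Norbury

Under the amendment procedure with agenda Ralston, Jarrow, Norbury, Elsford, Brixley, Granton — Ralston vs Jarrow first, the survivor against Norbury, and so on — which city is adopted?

Granton

Round 1: Ralston vs Jarrow — 8–3, Ralston advances.
Round 2: Ralston vs Norbury — 5–6, Norbury advances.
Round 3: Norbury vs Elsford — 2–9, Elsford advances.
Round 4: Elsford vs Brixley — 9–2, Elsford advances.
Round 5: Elsford vs Granton — 4–7, Granton advances.
The agenda winner is Granton.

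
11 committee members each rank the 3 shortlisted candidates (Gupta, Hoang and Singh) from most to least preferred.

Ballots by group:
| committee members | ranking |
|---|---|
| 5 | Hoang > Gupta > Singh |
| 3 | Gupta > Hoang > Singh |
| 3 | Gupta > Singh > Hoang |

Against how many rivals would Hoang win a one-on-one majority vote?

1

Hoang against each rival (11 committee members):
Hoang vs Gupta: Hoang preferred on 5 ballots; Gupta wins 6–5.
Hoang–Singh: Hoang 8–3.
Hoang beats Singh; loses to Gupta — 1 pairwise win.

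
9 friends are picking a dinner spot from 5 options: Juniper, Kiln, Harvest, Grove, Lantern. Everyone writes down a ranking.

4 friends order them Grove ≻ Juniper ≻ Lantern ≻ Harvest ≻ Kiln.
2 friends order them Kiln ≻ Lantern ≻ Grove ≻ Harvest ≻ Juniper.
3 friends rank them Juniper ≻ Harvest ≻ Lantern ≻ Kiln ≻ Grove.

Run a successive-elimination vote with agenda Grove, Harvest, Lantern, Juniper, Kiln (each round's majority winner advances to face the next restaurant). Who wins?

Round 1: Grove vs Harvest — 6–3, Grove advances.
Round 2: Grove vs Lantern — 4–5, Lantern advances.
Round 3: Lantern vs Juniper — 2–7, Juniper advances.
Round 4: Juniper vs Kiln — 7–2, Juniper advances.
Juniper survives the agenda.

Juniper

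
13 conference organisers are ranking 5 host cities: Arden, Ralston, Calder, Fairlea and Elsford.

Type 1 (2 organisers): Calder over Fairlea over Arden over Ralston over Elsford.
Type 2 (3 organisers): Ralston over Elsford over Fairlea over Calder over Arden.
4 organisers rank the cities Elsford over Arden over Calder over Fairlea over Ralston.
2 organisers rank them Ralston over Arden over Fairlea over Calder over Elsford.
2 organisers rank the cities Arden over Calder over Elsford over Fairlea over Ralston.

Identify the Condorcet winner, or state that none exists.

none

Check each pair by majority over 13 ballots:
Arden–Ralston: Arden 8–5.
Arden vs Calder: 8 to 5, Arden.
Arden vs Fairlea: 8 to 5, Arden.
Arden vs Elsford: 2+2+2 = 6 for Arden, 7 for Elsford — Elsford by 7–6.
Ralston vs Calder: Ralston is ranked higher on 3+2 = 5 ballots, Calder on 8. Calder wins 8–5.
Ralston vs Fairlea: 3+2 = 5 for Ralston, 8 for Fairlea — Fairlea by 8–5.
Ralston vs Elsford: Ralston is ranked higher on 2+3+2 = 7 ballots, Elsford on 6. Ralston wins 7–6.
Calder vs Fairlea: Calder, 8–5.
Calder–Elsford: Elsford 7–6.
Fairlea vs Elsford: Fairlea is ranked higher on 2+2 = 4 ballots, Elsford on 9. Elsford wins 9–4.
Each city drops at least one matchup (Arden loses to Elsford; Ralston loses to Arden; Calder loses to Arden; Fairlea loses to Arden; Elsford loses to Ralston); the cycle Arden → Ralston → Elsford → Arden rules out a Condorcet winner.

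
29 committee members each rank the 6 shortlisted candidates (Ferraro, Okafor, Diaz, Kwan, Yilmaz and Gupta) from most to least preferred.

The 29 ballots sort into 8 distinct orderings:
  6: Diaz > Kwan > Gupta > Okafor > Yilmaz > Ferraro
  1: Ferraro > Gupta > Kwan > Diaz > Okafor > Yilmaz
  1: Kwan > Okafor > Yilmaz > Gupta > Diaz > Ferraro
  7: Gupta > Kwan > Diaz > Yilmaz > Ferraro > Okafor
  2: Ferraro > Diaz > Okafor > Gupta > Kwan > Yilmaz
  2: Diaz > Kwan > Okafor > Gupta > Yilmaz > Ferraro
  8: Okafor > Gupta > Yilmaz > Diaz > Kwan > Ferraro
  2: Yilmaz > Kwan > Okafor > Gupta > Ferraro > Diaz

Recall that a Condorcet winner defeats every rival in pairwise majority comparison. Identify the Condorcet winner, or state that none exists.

none

Pairwise majorities:
Ferraro vs Okafor: Okafor, 19–10.
Ferraro vs Diaz: 5 to 24, Diaz.
Ferraro vs Kwan: Kwan, 26–3.
Ferraro vs Yilmaz: Yilmaz, 26–3.
Ferraro vs Gupta: Gupta, 26–3.
Okafor–Diaz: Diaz 18–11.
Okafor vs Kwan: Kwan, 19–10.
Okafor vs Yilmaz: Okafor is ranked higher on 6+1+1+2+2+8 = 20 ballots, Yilmaz on 9. Okafor wins 20–9.
Okafor vs Gupta: Okafor wins 15–14.
Diaz vs Kwan: Diaz, 18–11.
Diaz vs Yilmaz: Diaz wins 18–11.
Diaz vs Gupta: Gupta, 19–10.
Kwan vs Yilmaz: Kwan, 19–10.
Kwan vs Gupta: Gupta, 18–11.
Yilmaz vs Gupta: Yilmaz is ranked higher on 1+2 = 3 ballots, Gupta on 26. Gupta wins 26–3.
Each candidate drops at least one matchup (Ferraro loses to Okafor; Okafor loses to Diaz; Diaz loses to Gupta; Kwan loses to Diaz; Yilmaz loses to Okafor; Gupta loses to Okafor); the cycle Okafor → Gupta → Diaz → Okafor rules out a Condorcet winner.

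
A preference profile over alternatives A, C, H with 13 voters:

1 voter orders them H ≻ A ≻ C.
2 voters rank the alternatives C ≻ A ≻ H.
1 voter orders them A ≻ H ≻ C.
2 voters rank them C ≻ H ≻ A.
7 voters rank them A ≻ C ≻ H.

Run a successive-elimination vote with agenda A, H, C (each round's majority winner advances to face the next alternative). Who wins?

A

Round 1: A vs H — 10–3, A advances.
Round 2: A vs C — 9–4, A advances.
A survives the agenda.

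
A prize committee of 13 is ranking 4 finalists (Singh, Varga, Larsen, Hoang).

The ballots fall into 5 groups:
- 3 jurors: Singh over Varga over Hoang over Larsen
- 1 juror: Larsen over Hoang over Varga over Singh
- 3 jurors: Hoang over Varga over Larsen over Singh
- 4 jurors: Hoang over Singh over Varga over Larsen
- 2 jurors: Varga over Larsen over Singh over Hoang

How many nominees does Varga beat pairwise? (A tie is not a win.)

Varga against each rival (13 jurors):
Varga vs Singh: Singh, 7–6.
Varga vs Larsen: Varga, 12–1.
Varga–Hoang: Hoang 8–5.
Varga beats Larsen; loses to Singh, Hoang — 1 pairwise win.

1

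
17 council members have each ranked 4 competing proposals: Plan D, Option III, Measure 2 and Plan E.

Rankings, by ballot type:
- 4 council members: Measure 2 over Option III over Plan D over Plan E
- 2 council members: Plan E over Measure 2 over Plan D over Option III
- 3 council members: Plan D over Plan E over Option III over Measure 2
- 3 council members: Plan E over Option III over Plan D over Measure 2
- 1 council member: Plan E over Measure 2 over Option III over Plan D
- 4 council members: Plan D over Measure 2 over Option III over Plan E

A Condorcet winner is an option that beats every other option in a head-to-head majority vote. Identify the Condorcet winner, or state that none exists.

Check each pair by majority over 17 ballots:
Plan D vs Option III: Plan D, 9–8.
Plan D vs Measure 2: Plan D wins 10–7.
Plan D–Plan E: Plan D 11–6.
Option III–Measure 2: Measure 2 11–6.
Option III–Plan E: Plan E 9–8.
Measure 2 vs Plan E: Plan E, 9–8.
Plan D defeats every rival head-to-head and is the Condorcet winner.

Plan D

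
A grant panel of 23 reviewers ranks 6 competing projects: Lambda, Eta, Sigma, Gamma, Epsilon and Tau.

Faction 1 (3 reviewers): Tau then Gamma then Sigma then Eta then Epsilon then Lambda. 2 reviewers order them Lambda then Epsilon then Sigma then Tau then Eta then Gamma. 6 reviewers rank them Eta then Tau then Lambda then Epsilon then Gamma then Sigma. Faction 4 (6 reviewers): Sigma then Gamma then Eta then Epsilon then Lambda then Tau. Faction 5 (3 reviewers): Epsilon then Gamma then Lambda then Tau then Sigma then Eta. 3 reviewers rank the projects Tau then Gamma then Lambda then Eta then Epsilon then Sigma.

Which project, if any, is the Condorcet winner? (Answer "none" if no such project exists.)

none

Pairwise majorities:
Lambda vs Eta: Eta, 15–8.
Lambda–Sigma: Lambda 14–9.
Lambda vs Gamma: Gamma wins 15–8.
Lambda vs Epsilon: Epsilon wins 12–11.
Lambda vs Tau: Tau, 12–11.
Eta vs Sigma: Sigma, 14–9.
Eta–Gamma: Gamma 15–8.
Eta vs Epsilon: Eta, 18–5.
Eta vs Tau: Eta, 12–11.
Sigma vs Gamma: Gamma wins 15–8.
Sigma–Epsilon: Epsilon 14–9.
Sigma vs Tau: Tau, 15–8.
Gamma–Epsilon: Gamma 12–11.
Gamma vs Tau: Tau wins 14–9.
Epsilon–Tau: Tau 12–11.
No project is unbeaten: Lambda loses to Eta; Eta loses to Sigma; Sigma loses to Lambda; Gamma loses to Tau; Epsilon loses to Eta; Tau loses to Eta. In particular Lambda beats Sigma beats Eta beats Lambda is a majority cycle — no Condorcet winner exists.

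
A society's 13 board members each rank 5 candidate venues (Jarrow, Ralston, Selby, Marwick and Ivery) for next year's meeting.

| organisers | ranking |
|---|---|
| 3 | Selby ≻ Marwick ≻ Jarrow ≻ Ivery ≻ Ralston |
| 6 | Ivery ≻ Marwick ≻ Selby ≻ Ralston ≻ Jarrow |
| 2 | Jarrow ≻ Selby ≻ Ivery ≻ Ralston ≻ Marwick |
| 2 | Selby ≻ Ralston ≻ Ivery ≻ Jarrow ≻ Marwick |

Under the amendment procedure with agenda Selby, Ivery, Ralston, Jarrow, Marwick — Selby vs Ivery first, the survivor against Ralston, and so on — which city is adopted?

Selby

Round 1: Selby vs Ivery — 7–6, Selby advances.
Round 2: Selby vs Ralston — 13–0, Selby advances.
Round 3: Selby vs Jarrow — 11–2, Selby advances.
Round 4: Selby vs Marwick — 7–6, Selby advances.
Selby survives the agenda.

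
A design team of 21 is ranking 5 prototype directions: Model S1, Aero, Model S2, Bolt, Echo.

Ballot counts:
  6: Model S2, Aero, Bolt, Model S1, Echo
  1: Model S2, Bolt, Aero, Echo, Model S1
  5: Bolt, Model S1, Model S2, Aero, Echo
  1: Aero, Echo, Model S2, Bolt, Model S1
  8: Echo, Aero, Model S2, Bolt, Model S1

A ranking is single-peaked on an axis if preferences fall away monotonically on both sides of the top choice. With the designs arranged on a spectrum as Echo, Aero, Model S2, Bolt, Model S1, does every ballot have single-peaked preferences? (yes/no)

yes

Axis positions: Echo=1, Aero=2, Model S2=3, Bolt=4, Model S1=5.
Group 1 (peak Model S2 at position 3): ranking walks positions 3-2-4-5-1, expanding outward from the peak — single-peaked.
Group 2 (peak Model S2 at position 3): ranking walks positions 3-4-2-1-5, expanding outward from the peak — single-peaked.
Group 3 (peak Bolt at position 4): ranking walks positions 4-5-3-2-1, expanding outward from the peak — single-peaked.
Group 4 (peak Aero at position 2): ranking walks positions 2-1-3-4-5, expanding outward from the peak — single-peaked.
Group 5 (peak Echo at position 1): ranking walks positions 1-2-3-4-5, expanding outward from the peak — single-peaked.
Every ranking is single-peaked on this axis.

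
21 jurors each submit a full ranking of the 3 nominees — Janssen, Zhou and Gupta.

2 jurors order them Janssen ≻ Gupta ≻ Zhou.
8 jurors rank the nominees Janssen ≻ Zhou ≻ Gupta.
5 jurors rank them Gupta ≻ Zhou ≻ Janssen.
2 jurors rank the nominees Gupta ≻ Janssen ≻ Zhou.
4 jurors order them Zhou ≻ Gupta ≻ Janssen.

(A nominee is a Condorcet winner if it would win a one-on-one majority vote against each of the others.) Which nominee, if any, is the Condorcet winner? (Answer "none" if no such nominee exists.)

Check each pair by majority over 21 ballots:
Janssen vs Zhou: Janssen preferred on 2+8+2 = 12 ballots; Janssen wins 12–9.
Janssen vs Gupta: Janssen preferred on 2+8 = 10 ballots; Gupta wins 11–10.
Zhou vs Gupta: Zhou preferred on 8+4 = 12 ballots; Zhou wins 12–9.
No nominee is unbeaten: Janssen loses to Gupta; Zhou loses to Janssen; Gupta loses to Zhou. In particular Janssen beats Zhou beats Gupta beats Janssen is a majority cycle — no Condorcet winner exists.

none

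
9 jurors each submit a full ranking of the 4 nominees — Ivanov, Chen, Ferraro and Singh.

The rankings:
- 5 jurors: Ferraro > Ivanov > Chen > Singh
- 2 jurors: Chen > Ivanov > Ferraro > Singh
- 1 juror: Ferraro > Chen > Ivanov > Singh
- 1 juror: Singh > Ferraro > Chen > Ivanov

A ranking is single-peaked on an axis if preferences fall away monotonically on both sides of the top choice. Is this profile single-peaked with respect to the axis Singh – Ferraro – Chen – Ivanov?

no

Axis positions: Singh=1, Ferraro=2, Chen=3, Ivanov=4.
Type 1: ranking walks positions 2-4-3-1; Ivanov is ranked above Chen even though Chen lies between Ivanov and the peak Ferraro on the axis — preferences dip and rise again. Not single-peaked.
Type 2 (peak Chen at position 3): ranking walks positions 3-4-2-1, expanding outward from the peak — single-peaked.
Type 3 (peak Ferraro at position 2): ranking walks positions 2-3-4-1, expanding outward from the peak — single-peaked.
Type 4 (peak Singh at position 1): ranking walks positions 1-2-3-4, expanding outward from the peak — single-peaked.
Type 1 violates single-peakedness, so the profile is not single-peaked on this axis.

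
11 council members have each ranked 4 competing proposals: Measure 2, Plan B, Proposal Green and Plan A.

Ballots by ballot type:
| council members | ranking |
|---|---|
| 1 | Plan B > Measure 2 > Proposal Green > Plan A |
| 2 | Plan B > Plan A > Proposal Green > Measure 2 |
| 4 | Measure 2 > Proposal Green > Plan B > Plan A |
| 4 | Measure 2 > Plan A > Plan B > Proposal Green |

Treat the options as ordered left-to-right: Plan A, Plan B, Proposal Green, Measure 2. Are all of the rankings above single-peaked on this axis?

no

Axis positions: Plan A=1, Plan B=2, Proposal Green=3, Measure 2=4.
Ballot type 1: ranking walks positions 2-4-3-1; Measure 2 is ranked above Proposal Green even though Proposal Green lies between Measure 2 and the peak Plan B on the axis — preferences dip and rise again. Not single-peaked.
Ballot type 2 (peak Plan B at position 2): ranking walks positions 2-1-3-4, expanding outward from the peak — single-peaked.
Ballot type 3 (peak Measure 2 at position 4): ranking walks positions 4-3-2-1, expanding outward from the peak — single-peaked.
Ballot type 4: ranking walks positions 4-1-2-3; Plan A is ranked above Proposal Green even though Proposal Green lies between Plan A and the peak Measure 2 on the axis — preferences dip and rise again. Not single-peaked.
Ballot type 1 violates single-peakedness, so the profile is not single-peaked on this axis.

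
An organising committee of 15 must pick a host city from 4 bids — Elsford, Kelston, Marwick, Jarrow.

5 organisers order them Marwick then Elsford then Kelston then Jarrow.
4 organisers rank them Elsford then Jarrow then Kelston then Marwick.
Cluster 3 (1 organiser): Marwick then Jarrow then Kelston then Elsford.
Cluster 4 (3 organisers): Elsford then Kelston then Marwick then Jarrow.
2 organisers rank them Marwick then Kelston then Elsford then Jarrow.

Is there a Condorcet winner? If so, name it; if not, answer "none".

Check each pair by majority over 15 ballots:
Elsford vs Kelston: Elsford wins 12–3.
Elsford vs Marwick: Marwick, 8–7.
Elsford vs Jarrow: Elsford, 14–1.
Kelston vs Marwick: Marwick, 8–7.
Kelston–Jarrow: Kelston 10–5.
Marwick vs Jarrow: Marwick wins 11–4.
Marwick wins every pairwise contest, so Marwick is the Condorcet winner.

Marwick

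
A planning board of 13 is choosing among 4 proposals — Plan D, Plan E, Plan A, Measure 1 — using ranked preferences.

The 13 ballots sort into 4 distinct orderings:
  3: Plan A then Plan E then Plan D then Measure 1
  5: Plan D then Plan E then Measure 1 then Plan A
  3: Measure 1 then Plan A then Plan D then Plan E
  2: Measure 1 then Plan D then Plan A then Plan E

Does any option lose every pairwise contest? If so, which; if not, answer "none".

Head-to-head results (13 council members):
Plan D vs Plan E: Plan D wins 10–3.
Plan D vs Plan A: 5+2 = 7 for Plan D, 6 for Plan A — Plan D by 7–6.
Plan D vs Measure 1: Plan D, 8–5.
Plan E vs Plan A: Plan A, 8–5.
Plan E vs Measure 1: Plan E wins 8–5.
Plan A–Measure 1: Measure 1 10–3.
Each option has at least one pairwise win (Plan D beats Plan E; Plan E beats Measure 1; Plan A beats Plan E; Measure 1 beats Plan A) — no Condorcet loser.

none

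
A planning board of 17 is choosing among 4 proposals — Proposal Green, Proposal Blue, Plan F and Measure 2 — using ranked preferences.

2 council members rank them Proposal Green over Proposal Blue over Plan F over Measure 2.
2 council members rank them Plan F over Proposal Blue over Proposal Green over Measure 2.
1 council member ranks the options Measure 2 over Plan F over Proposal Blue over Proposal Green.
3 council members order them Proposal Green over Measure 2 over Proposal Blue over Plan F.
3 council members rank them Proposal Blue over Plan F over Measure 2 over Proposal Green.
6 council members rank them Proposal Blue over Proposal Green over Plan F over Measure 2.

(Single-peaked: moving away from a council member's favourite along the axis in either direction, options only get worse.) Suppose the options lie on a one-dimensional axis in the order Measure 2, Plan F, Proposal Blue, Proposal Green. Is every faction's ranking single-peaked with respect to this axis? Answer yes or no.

no

Axis positions: Measure 2=1, Plan F=2, Proposal Blue=3, Proposal Green=4.
Faction 1 (peak Proposal Green at position 4): ranking walks positions 4-3-2-1, expanding outward from the peak — single-peaked.
Faction 2 (peak Plan F at position 2): ranking walks positions 2-3-4-1, expanding outward from the peak — single-peaked.
Faction 3 (peak Measure 2 at position 1): ranking walks positions 1-2-3-4, expanding outward from the peak — single-peaked.
Faction 4: ranking walks positions 4-1-3-2; Measure 2 is ranked above Proposal Blue even though Proposal Blue lies between Measure 2 and the peak Proposal Green on the axis — preferences dip and rise again. Not single-peaked.
Faction 5 (peak Proposal Blue at position 3): ranking walks positions 3-2-1-4, expanding outward from the peak — single-peaked.
Faction 6 (peak Proposal Blue at position 3): ranking walks positions 3-4-2-1, expanding outward from the peak — single-peaked.
Faction 4 violates single-peakedness, so the profile is not single-peaked on this axis.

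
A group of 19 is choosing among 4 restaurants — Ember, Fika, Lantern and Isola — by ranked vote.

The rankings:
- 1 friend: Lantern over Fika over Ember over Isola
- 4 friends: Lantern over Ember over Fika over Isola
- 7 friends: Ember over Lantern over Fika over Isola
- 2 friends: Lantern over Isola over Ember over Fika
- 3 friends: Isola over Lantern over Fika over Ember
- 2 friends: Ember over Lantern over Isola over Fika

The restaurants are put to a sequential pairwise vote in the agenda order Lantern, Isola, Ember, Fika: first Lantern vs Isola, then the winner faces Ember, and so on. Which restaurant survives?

Round 1: Lantern vs Isola — 16–3, Lantern advances.
Round 2: Lantern vs Ember — 10–9, Lantern advances.
Round 3: Lantern vs Fika — 19–0, Lantern advances.
Lantern survives the agenda.

Lantern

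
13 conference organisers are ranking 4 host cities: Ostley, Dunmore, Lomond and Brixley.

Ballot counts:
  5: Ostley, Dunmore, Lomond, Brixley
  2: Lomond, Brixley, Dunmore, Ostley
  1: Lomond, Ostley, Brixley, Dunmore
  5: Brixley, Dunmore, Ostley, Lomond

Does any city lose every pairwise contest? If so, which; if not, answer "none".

Pairwise majorities:
Ostley vs Dunmore: Dunmore wins 7–6.
Ostley vs Lomond: Ostley preferred on 5+5 = 10 ballots; Ostley wins 10–3.
Ostley vs Brixley: Brixley wins 7–6.
Dunmore vs Lomond: Dunmore, 10–3.
Dunmore–Brixley: Brixley 8–5.
Lomond vs Brixley: 8 to 5, Lomond.
Each city has at least one pairwise win (Ostley beats Lomond; Dunmore beats Ostley; Lomond beats Brixley; Brixley beats Ostley) — no Condorcet loser.

none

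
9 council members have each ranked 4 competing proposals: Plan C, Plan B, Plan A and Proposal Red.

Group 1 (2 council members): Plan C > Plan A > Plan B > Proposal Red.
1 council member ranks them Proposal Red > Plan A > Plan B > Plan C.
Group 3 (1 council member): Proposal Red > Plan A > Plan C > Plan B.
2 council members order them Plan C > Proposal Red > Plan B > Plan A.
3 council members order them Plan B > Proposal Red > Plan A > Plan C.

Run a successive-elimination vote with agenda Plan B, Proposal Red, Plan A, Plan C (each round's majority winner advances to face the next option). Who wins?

Round 1: Plan B vs Proposal Red — 5–4, Plan B advances.
Round 2: Plan B vs Plan A — 5–4, Plan B advances.
Round 3: Plan B vs Plan C — 4–5, Plan C advances.
The agenda winner is Plan C.

Plan C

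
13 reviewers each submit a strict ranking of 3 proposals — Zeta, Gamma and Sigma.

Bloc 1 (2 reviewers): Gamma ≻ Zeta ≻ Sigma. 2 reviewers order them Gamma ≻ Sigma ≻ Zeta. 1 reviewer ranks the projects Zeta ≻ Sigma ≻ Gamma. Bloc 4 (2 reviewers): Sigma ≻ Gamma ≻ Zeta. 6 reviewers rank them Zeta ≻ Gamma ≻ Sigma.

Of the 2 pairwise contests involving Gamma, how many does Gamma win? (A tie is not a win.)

Gamma against each rival (13 reviewers):
Gamma–Zeta: Zeta 7–6.
Gamma vs Sigma: Gamma preferred on 2+2+6 = 10 ballots; Gamma wins 10–3.
Gamma beats Sigma; loses to Zeta — 1 pairwise win.

1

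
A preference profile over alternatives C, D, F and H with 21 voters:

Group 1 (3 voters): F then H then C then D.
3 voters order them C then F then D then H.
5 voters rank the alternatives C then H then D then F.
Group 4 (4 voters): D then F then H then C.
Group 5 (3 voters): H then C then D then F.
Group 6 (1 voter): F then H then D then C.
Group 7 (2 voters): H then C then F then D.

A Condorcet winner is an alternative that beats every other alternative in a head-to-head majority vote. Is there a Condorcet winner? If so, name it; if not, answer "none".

none

Check each pair by majority over 21 ballots:
C vs D: C, 16–5.
C–F: C 13–8.
C–H: H 13–8.
D vs F: D wins 12–9.
D vs H: H, 14–7.
F–H: F 11–10.
Every alternative loses at least once (C loses to H; D loses to C; F loses to C; H loses to F). The majority relation contains the cycle C > F > H > C, so there is no Condorcet winner.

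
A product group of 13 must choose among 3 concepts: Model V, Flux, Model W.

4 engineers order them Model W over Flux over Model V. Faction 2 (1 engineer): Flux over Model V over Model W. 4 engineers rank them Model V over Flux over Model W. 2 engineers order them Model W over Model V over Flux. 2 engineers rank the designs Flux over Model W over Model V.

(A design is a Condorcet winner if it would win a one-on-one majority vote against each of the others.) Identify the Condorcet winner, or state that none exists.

Flux

Head-to-head results (13 engineers):
Model V vs Flux: 6 to 7, Flux.
Model V vs Model W: Model V preferred on 1+4 = 5 ballots; Model W wins 8–5.
Flux vs Model W: Flux preferred on 1+4+2 = 7 ballots; Flux wins 7–6.
Flux defeats every rival head-to-head and is the Condorcet winner.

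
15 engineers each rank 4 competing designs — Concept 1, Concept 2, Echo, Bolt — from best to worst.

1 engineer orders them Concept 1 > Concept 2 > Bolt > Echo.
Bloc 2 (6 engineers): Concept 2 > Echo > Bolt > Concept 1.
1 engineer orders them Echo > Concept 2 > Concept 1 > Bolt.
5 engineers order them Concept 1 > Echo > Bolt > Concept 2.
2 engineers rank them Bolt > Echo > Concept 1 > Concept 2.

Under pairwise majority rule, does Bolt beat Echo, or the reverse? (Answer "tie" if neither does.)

Ballots ranking Bolt above Echo: 1 + 2 = 3.
Ballots ranking Echo above Bolt: 15 − 3 = 12.
Echo wins the head-to-head 12–3.

Echo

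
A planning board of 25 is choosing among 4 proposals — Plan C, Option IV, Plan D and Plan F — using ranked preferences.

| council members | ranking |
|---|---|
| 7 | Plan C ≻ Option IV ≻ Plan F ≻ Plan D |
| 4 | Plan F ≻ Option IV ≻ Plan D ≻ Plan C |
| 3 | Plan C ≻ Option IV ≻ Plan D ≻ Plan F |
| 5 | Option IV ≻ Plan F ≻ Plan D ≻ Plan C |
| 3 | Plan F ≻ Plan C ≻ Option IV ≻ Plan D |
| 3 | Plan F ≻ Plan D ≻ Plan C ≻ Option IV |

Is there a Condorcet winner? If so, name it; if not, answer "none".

none

Check each pair by majority over 25 ballots:
Plan C vs Option IV: Plan C wins 16–9.
Plan C vs Plan D: Plan C, 13–12.
Plan C vs Plan F: Plan F, 15–10.
Option IV vs Plan D: Option IV, 22–3.
Option IV vs Plan F: Option IV, 15–10.
Plan D–Plan F: Plan F 22–3.
Each option drops at least one matchup (Plan C loses to Plan F; Option IV loses to Plan C; Plan D loses to Plan C; Plan F loses to Option IV); the cycle Plan C → Option IV → Plan F → Plan C rules out a Condorcet winner.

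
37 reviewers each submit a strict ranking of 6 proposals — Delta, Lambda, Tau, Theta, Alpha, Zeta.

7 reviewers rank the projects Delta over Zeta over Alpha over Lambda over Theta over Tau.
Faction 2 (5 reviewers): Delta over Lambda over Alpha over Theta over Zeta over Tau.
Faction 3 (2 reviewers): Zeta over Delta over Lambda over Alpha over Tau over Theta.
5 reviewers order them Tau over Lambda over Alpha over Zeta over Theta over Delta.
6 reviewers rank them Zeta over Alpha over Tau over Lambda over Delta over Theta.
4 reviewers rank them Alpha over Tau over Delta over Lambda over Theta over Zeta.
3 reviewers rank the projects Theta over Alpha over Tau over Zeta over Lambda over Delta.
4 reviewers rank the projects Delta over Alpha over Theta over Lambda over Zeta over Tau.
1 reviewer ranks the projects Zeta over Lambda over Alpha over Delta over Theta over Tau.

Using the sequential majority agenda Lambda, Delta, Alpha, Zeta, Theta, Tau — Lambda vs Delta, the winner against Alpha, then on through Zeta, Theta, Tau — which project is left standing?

Alpha

Round 1: Lambda vs Delta — 15–22, Delta advances.
Round 2: Delta vs Alpha — 18–19, Alpha advances.
Round 3: Alpha vs Zeta — 21–16, Alpha advances.
Round 4: Alpha vs Theta — 34–3, Alpha advances.
Round 5: Alpha vs Tau — 32–5, Alpha advances.
The agenda winner is Alpha.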